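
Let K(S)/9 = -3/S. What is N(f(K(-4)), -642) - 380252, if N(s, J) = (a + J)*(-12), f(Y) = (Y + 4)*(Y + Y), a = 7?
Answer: -372632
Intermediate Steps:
K(S) = -27/S (K(S) = 9*(-3/S) = -27/S)
f(Y) = 2*Y*(4 + Y) (f(Y) = (4 + Y)*(2*Y) = 2*Y*(4 + Y))
N(s, J) = -84 - 12*J (N(s, J) = (7 + J)*(-12) = -84 - 12*J)
N(f(K(-4)), -642) - 380252 = (-84 - 12*(-642)) - 380252 = (-84 + 7704) - 380252 = 7620 - 380252 = -372632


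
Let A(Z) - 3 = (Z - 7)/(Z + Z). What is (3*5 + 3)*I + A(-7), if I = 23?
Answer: 418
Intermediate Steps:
A(Z) = 3 + (-7 + Z)/(2*Z) (A(Z) = 3 + (Z - 7)/(Z + Z) = 3 + (-7 + Z)/((2*Z)) = 3 + (-7 + Z)*(1/(2*Z)) = 3 + (-7 + Z)/(2*Z))
(3*5 + 3)*I + A(-7) = (3*5 + 3)*23 + (7/2)*(-1 - 7)/(-7) = (15 + 3)*23 + (7/2)*(-⅐)*(-8) = 18*23 + 4 = 414 + 4 = 418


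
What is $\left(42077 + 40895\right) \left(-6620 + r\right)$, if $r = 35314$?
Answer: $2380798568$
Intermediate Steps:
$\left(42077 + 40895\right) \left(-6620 + r\right) = \left(42077 + 40895\right) \left(-6620 + 35314\right) = 82972 \cdot 28694 = 2380798568$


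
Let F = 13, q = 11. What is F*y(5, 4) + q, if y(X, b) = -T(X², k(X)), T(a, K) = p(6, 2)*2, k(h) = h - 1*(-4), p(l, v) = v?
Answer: -41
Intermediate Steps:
k(h) = 4 + h (k(h) = h + 4 = 4 + h)
T(a, K) = 4 (T(a, K) = 2*2 = 4)
y(X, b) = -4 (y(X, b) = -1*4 = -4)
F*y(5, 4) + q = 13*(-4) + 11 = -52 + 11 = -41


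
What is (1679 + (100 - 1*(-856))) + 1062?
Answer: 3697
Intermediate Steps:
(1679 + (100 - 1*(-856))) + 1062 = (1679 + (100 + 856)) + 1062 = (1679 + 956) + 1062 = 2635 + 1062 = 3697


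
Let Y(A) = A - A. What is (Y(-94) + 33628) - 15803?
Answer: 17825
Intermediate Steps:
Y(A) = 0
(Y(-94) + 33628) - 15803 = (0 + 33628) - 15803 = 33628 - 15803 = 17825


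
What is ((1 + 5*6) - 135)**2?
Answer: 10816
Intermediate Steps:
((1 + 5*6) - 135)**2 = ((1 + 30) - 135)**2 = (31 - 135)**2 = (-104)**2 = 10816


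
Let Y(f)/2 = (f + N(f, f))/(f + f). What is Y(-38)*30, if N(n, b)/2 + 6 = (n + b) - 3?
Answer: 3120/19 ≈ 164.21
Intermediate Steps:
N(n, b) = -18 + 2*b + 2*n (N(n, b) = -12 + 2*((n + b) - 3) = -12 + 2*((b + n) - 3) = -12 + 2*(-3 + b + n) = -12 + (-6 + 2*b + 2*n) = -18 + 2*b + 2*n)
Y(f) = (-18 + 5*f)/f (Y(f) = 2*((f + (-18 + 2*f + 2*f))/(f + f)) = 2*((f + (-18 + 4*f))/((2*f))) = 2*((-18 + 5*f)*(1/(2*f))) = 2*((-18 + 5*f)/(2*f)) = (-18 + 5*f)/f)
Y(-38)*30 = (5 - 18/(-38))*30 = (5 - 18*(-1/38))*30 = (5 + 9/19)*30 = (104/19)*30 = 3120/19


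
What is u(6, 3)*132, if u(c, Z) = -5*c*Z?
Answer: -11880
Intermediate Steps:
u(c, Z) = -5*Z*c
u(6, 3)*132 = -5*3*6*132 = -90*132 = -11880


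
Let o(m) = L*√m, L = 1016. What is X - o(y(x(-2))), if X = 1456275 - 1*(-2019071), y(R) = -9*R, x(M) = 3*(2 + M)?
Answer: 3475346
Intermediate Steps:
x(M) = 6 + 3*M
o(m) = 1016*√m
X = 3475346 (X = 1456275 + 2019071 = 3475346)
X - o(y(x(-2))) = 3475346 - 1016*√(-9*(6 + 3*(-2))) = 3475346 - 1016*√(-9*(6 - 6)) = 3475346 - 1016*√(-9*0) = 3475346 - 1016*√0 = 3475346 - 1016*0 = 3475346 - 1*0 = 3475346 + 0 = 3475346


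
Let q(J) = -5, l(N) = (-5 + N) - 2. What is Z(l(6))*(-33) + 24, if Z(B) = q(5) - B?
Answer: 156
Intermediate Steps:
l(N) = -7 + N
Z(B) = -5 - B
Z(l(6))*(-33) + 24 = (-5 - (-7 + 6))*(-33) + 24 = (-5 - 1*(-1))*(-33) + 24 = (-5 + 1)*(-33) + 24 = -4*(-33) + 24 = 132 + 24 = 156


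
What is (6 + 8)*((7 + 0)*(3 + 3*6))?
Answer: 2058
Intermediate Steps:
(6 + 8)*((7 + 0)*(3 + 3*6)) = 14*(7*(3 + 18)) = 14*(7*21) = 14*147 = 2058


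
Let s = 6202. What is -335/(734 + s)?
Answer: -335/6936 ≈ -0.048299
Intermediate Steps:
-335/(734 + s) = -335/(734 + 6202) = -335/6936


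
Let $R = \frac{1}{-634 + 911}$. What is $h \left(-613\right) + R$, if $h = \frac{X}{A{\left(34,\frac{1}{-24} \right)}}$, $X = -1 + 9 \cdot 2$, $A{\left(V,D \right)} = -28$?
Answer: $\frac{2886645}{7756} \approx 372.18$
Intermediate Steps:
$X = 17$ ($X = -1 + 18 = 17$)
$h = - \frac{17}{28}$ ($h = \frac{17}{-28} = 17 \left(- \frac{1}{28}\right) = - \frac{17}{28} \approx -0.60714$)
$R = \frac{1}{277} \approx 0.0036101$
$h \left(-613\right) + R = \left(- \frac{17}{28}\right) \left(-613\right) + \frac{1}{277} = \frac{10421}{28} + \frac{1}{277} = \frac{2886645}{7756}$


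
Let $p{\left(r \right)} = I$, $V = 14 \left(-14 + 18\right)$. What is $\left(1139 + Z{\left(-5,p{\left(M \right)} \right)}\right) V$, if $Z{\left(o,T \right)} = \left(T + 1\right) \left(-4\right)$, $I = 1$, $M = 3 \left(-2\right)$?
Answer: $63336$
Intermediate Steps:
$M = -6$
$V = 56$ ($V = 14 \cdot 4 = 56$)
$p{\left(r \right)} = 1$
$Z{\left(o,T \right)} = -4 - 4 T$ ($Z{\left(o,T \right)} = \left(1 + T\right) \left(-4\right) = -4 - 4 T$)
$\left(1139 + Z{\left(-5,p{\left(M \right)} \right)}\right) V = \left(1139 - 8\right) 56 = 1131 \cdot 56 = 63336$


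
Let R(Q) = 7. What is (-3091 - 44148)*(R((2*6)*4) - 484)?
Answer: 22533003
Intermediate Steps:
(-3091 - 44148)*(R((2*6)*4) - 484) = (-3091 - 44148)*(7 - 484) = -47239*(-477) = 22533003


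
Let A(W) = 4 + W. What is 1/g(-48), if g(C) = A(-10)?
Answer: -⅙ ≈ -0.16667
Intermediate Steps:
g(C) = -6 (g(C) = 4 - 10 = -6)
1/g(-48) = 1/(-6) = -⅙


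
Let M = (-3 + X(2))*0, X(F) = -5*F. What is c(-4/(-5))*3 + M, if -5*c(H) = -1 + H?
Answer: 3/25 ≈ 0.12000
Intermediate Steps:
M = 0 (M = (-3 - 5*2)*0 = (-3 - 10)*0 = -13*0 = 0)
c(H) = ⅕ - H/5 (c(H) = -(-1 + H)/5 = ⅕ - H/5)
c(-4/(-5))*3 + M = (⅕ - (-4)/(5*(-5)))*3 + 0 = (⅕ - (-4)*(-1)/(5*5))*3 + 0 = (⅕ - ⅕*⅘)*3 + 0 = (⅕ - 4/25)*3 + 0 = (1/25)*3 + 0 = 3/25 + 0 = 3/25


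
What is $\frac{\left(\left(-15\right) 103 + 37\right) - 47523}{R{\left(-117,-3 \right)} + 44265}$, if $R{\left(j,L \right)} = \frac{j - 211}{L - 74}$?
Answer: $- \frac{3775387}{3408733} \approx -1.1076$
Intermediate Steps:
$R{\left(j,L \right)} = \frac{-211 + j}{-74 + L}$
$\frac{\left(\left(-15\right) 103 + 37\right) - 47523}{R{\left(-117,-3 \right)} + 44265} = \frac{\left(\left(-15\right) 103 + 37\right) - 47523}{\frac{-211 - 117}{-74 - 3} + 44265} = \frac{\left(-1545 + 37\right) - 47523}{\frac{1}{-77} \left(-328\right) + 44265} = \frac{-1508 - 47523}{\left(- \frac{1}{77}\right) \left(-328\right) + 44265} = - \frac{49031}{\frac{328}{77} + 44265} = - \frac{49031}{\frac{3408733}{77}} = \left(-49031\right) \frac{77}{3408733} = - \frac{3775387}{3408733}$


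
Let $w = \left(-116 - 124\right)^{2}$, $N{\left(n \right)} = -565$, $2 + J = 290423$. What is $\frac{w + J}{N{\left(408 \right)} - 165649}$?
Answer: $- \frac{348021}{166214} \approx -2.0938$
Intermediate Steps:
$J = 290421$ ($J = -2 + 290423 = 290421$)
$w = 57600$ ($w = \left(-240\right)^{2} = 57600$)
$\frac{w + J}{N{\left(408 \right)} - 165649} = \frac{57600 + 290421}{-565 - 165649} = \frac{348021}{-166214} = 348021 \left(- \frac{1}{166214}\right) = - \frac{348021}{166214}$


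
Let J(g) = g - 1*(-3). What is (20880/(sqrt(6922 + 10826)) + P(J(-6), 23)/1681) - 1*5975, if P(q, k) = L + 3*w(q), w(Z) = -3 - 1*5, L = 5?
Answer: -10043994/1681 + 120*sqrt(493)/17 ≈ -5818.3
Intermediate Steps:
w(Z) = -8 (w(Z) = -3 - 5 = -8)
J(g) = 3 + g (J(g) = g + 3 = 3 + g)
P(q, k) = -19 (P(q, k) = 5 + 3*(-8) = 5 - 24 = -19)
(20880/(sqrt(6922 + 10826)) + P(J(-6), 23)/1681) - 1*5975 = (20880/(sqrt(6922 + 10826)) - 19/1681) - 1*5975 = (20880/(sqrt(17748)) - 19*1/1681) - 5975 = (20880/((6*sqrt(493))) - 19/1681) - 5975 = (20880*(sqrt(493)/2958) - 19/1681) - 5975 = (120*sqrt(493)/17 - 19/1681) - 5975 = (-19/1681 + 120*sqrt(493)/17) - 5975 = -10043994/1681 + 120*sqrt(493)/17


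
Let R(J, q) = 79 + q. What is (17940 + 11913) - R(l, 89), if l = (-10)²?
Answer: 29685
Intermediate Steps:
l = 100
(17940 + 11913) - R(l, 89) = (17940 + 11913) - (79 + 89) = 29853 - 1*168 = 29853 - 168 = 29685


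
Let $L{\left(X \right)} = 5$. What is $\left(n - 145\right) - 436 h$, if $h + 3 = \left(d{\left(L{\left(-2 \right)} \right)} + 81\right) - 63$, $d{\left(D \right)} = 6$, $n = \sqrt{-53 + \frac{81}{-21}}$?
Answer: $-9301 + \frac{i \sqrt{2786}}{7} \approx -9301.0 + 7.5404 i$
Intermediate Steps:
$n = \frac{i \sqrt{2786}}{7}$ ($n = \sqrt{-53 + 81 \left(- \frac{1}{21}\right)} = \sqrt{-53 - \frac{27}{7}} = \sqrt{- \frac{398}{7}} = \frac{i \sqrt{2786}}{7} \approx 7.5404 i$)
$h = 21$ ($h = -3 + \left(\left(6 + 81\right) - 63\right) = -3 + \left(87 - 63\right) = -3 + 24 = 21$)
$\left(n - 145\right) - 436 h = \left(\frac{i \sqrt{2786}}{7} - 145\right) - 9156 = \left(-145 + \frac{i \sqrt{2786}}{7}\right) - 9156 = -9301 + \frac{i \sqrt{2786}}{7}$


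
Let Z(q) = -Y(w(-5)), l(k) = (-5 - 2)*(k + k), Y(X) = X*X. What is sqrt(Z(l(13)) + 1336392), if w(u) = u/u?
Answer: sqrt(1336391) ≈ 1156.0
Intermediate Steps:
w(u) = 1
Y(X) = X**2
l(k) = -14*k
Z(q) = -1 (Z(q) = -1*1**2 = -1*1 = -1)
sqrt(Z(l(13)) + 1336392) = sqrt(-1 + 1336392) = sqrt(1336391)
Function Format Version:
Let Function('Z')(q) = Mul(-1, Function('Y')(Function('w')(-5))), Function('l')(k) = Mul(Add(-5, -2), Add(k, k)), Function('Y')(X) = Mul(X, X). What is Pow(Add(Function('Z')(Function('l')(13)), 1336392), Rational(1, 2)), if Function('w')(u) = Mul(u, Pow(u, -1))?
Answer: Pow(1336391, Rational(1, 2)) ≈ 1156.0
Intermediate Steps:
Function('w')(u) = 1
Function('Y')(X) = Pow(X, 2)
Function('l')(k) = Mul(-14, k) (Function('l')(k) = Mul(-7, Mul(2, k)) = Mul(-14, k))
Function('Z')(q) = -1 (Function('Z')(q) = Mul(-1, Pow(1, 2)) = Mul(-1, 1) = -1)
Pow(Add(Function('Z')(Function('l')(13)), 1336392), Rational(1, 2)) = Pow(Add(-1, 1336392), Rational(1, 2)) = Pow(1336391, Rational(1, 2))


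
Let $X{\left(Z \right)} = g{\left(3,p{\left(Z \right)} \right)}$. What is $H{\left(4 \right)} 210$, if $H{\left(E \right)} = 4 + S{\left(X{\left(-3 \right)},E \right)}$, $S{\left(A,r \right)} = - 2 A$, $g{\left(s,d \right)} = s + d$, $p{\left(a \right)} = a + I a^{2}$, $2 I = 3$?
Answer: $-4830$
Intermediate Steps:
$I = \frac{3}{2}$ ($I = \frac{1}{2} \cdot 3 = \frac{3}{2} \approx 1.5$)
$p{\left(a \right)} = a + \frac{3 a^{2}}{2}$
$g{\left(s,d \right)} = d + s$
$X{\left(Z \right)} = 3 + \frac{Z \left(2 + 3 Z\right)}{2}$ ($X{\left(Z \right)} = \frac{Z \left(2 + 3 Z\right)}{2} + 3 = 3 + \frac{Z \left(2 + 3 Z\right)}{2}$)
$H{\left(E \right)} = -23$ ($H{\left(E \right)} = 4 - 2 \left(3 + \frac{1}{2} \left(-3\right) \left(2 + 3 \left(-3\right)\right)\right) = 4 - 2 \left(3 + \frac{1}{2} \left(-3\right) \left(2 - 9\right)\right) = 4 - 2 \left(3 + \frac{1}{2} \left(-3\right) \left(-7\right)\right) = 4 - 2 \left(3 + \frac{21}{2}\right) = 4 - 27 = -23$)
$H{\left(4 \right)} 210 = \left(-23\right) 210 = -4830$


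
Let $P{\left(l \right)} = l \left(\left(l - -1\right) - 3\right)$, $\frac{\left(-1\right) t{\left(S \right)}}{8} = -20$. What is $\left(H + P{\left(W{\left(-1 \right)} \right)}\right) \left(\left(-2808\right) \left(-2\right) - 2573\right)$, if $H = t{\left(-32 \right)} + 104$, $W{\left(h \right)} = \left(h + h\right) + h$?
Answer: $848997$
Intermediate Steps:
$t{\left(S \right)} = 160$ ($t{\left(S \right)} = \left(-8\right) \left(-20\right) = 160$)
$W{\left(h \right)} = 3 h$ ($W{\left(h \right)} = 2 h + h = 3 h$)
$H = 264$ ($H = 160 + 104 = 264$)
$P{\left(l \right)} = l \left(-2 + l\right)$ ($P{\left(l \right)} = l \left(\left(l + 1\right) - 3\right) = l \left(\left(1 + l\right) - 3\right) = l \left(-2 + l\right)$)
$\left(H + P{\left(W{\left(-1 \right)} \right)}\right) \left(\left(-2808\right) \left(-2\right) - 2573\right) = \left(264 + 3 \left(-1\right) \left(-2 + 3 \left(-1\right)\right)\right) \left(\left(-2808\right) \left(-2\right) - 2573\right) = \left(264 - 3 \left(-2 - 3\right)\right) \left(5616 - 2573\right) = \left(264 - -15\right) 3043 = \left(264 + 15\right) 3043 = 279 \cdot 3043 = 848997$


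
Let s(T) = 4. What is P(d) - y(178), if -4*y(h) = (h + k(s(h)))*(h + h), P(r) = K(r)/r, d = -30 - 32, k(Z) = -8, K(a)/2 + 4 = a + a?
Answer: 469158/31 ≈ 15134.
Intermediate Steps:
K(a) = -8 + 4*a (K(a) = -8 + 2*(a + a) = -8 + 2*(2*a) = -8 + 4*a)
d = -62
P(r) = (-8 + 4*r)/r
y(h) = -h*(-8 + h)/2 (y(h) = -(h - 8)*(h + h)/4 = -(-8 + h)*2*h/4 = -h*(-8 + h)/2)
P(d) - y(178) = (4 - 8/(-62)) - 178*(8 - 1*178)/2 = (4 - 8*(-1/62)) - 178*(8 - 178)/2 = (4 + 4/31) - 178*(-170)/2 = 128/31 - 1*(-15130) = 128/31 + 15130 = 469158/31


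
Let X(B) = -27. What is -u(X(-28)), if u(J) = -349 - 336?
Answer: 685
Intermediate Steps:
u(J) = -685
-u(X(-28)) = -1*(-685) = 685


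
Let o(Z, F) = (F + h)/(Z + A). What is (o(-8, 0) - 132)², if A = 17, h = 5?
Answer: 1399489/81 ≈ 17278.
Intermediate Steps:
o(Z, F) = (5 + F)/(17 + Z) (o(Z, F) = (F + 5)/(Z + 17) = (5 + F)/(17 + Z))
(o(-8, 0) - 132)² = ((5 + 0)/(17 - 8) - 132)² = (5/9 - 132)² = (-1183/9)² = 1399489/81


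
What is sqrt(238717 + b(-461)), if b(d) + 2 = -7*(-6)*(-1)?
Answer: sqrt(238673) ≈ 488.54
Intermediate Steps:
b(d) = -44 (b(d) = -2 - 7*(-6)*(-1) = -2 + 42*(-1) = -2 - 42 = -44)
sqrt(238717 + b(-461)) = sqrt(238717 - 44) = sqrt(238673)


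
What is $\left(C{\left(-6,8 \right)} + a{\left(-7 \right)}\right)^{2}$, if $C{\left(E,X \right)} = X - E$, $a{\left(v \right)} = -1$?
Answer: $169$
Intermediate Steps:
$\left(C{\left(-6,8 \right)} + a{\left(-7 \right)}\right)^{2} = \left(\left(8 - -6\right) - 1\right)^{2} = \left(\left(8 + 6\right) - 1\right)^{2} = \left(14 - 1\right)^{2} = 13^{2} = 169$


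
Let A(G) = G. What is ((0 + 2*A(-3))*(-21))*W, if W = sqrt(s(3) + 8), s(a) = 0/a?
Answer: 252*sqrt(2) ≈ 356.38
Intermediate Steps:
s(a) = 0
W = 2*sqrt(2) (W = sqrt(0 + 8) = sqrt(8) = 2*sqrt(2) ≈ 2.8284)
((0 + 2*A(-3))*(-21))*W = ((0 + 2*(-3))*(-21))*(2*sqrt(2)) = ((0 - 6)*(-21))*(2*sqrt(2)) = (-6*(-21))*(2*sqrt(2)) = 126*(2*sqrt(2)) = 252*sqrt(2)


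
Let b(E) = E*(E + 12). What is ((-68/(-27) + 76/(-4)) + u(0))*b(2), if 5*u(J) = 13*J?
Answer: -12460/27 ≈ -461.48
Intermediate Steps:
u(J) = 13*J/5 (u(J) = (13*J)/5 = 13*J/5)
b(E) = E*(12 + E)
((-68/(-27) + 76/(-4)) + u(0))*b(2) = ((-68/(-27) + 76/(-4)) + (13/5)*0)*(2*(12 + 2)) = ((-68*(-1/27) + 76*(-¼)) + 0)*(2*14) = ((68/27 - 19) + 0)*28 = (-445/27 + 0)*28 = -445/27*28 = -12460/27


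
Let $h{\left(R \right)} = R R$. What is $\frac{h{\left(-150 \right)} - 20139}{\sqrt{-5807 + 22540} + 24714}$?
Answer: $\frac{58349754}{610765063} - \frac{2361 \sqrt{16733}}{610765063} \approx 0.095035$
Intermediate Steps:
$h{\left(R \right)} = R^{2}$
$\frac{h{\left(-150 \right)} - 20139}{\sqrt{-5807 + 22540} + 24714} = \frac{\left(-150\right)^{2} - 20139}{\sqrt{-5807 + 22540} + 24714} = \frac{22500 - 20139}{\sqrt{16733} + 24714} = \frac{2361}{24714 + \sqrt{16733}}$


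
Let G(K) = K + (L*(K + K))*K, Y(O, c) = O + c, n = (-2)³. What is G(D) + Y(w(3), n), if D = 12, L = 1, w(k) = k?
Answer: 295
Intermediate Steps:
n = -8
G(K) = K + 2*K² (G(K) = K + (1*(K + K))*K = K + (1*(2*K))*K = K + (2*K)*K = K + 2*K²)
G(D) + Y(w(3), n) = 12*(1 + 2*12) + (3 - 8) = 12*(1 + 24) - 5 = 12*25 - 5 = 300 - 5 = 295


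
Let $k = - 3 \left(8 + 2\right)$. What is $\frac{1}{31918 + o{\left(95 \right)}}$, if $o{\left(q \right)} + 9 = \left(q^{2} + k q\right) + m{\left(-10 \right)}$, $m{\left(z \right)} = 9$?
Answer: $\frac{1}{38093} \approx 2.6252 \cdot 10^{-5}$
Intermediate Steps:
$k = -30$ ($k = \left(-3\right) 10 = -30$)
$o{\left(q \right)} = q^{2} - 30 q$ ($o{\left(q \right)} = -9 + \left(\left(q^{2} - 30 q\right) + 9\right) = -9 + \left(9 + q^{2} - 30 q\right) = q^{2} - 30 q$)
$\frac{1}{31918 + o{\left(95 \right)}} = \frac{1}{31918 + 95 \left(-30 + 95\right)} = \frac{1}{31918 + 95 \cdot 65} = \frac{1}{31918 + 6175} = \frac{1}{38093}$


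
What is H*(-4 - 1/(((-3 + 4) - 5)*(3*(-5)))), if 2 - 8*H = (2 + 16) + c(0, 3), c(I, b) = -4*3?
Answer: 241/120 ≈ 2.0083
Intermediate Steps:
c(I, b) = -12
H = -1/2 (H = 1/4 - ((2 + 16) - 12)/8 = 1/4 - (18 - 12)/8 = 1/4 - 1/8*6 = 1/4 - 3/4 = -1/2 ≈ -0.50000)
H*(-4 - 1/(((-3 + 4) - 5)*(3*(-5)))) = -(-4 - 1/(((-3 + 4) - 5)*(3*(-5))))/2 = -(-4 - 1/((1 - 5)*(-15)))/2 = -(-4 - (-1)/((-4)*15))/2 = -(-4 - (-1)*(-1)/(4*15))/2 = -(-4 - 1*1/60)/2 = -(-4 - 1/60)/2 = -1/2*(-241/60) = 241/120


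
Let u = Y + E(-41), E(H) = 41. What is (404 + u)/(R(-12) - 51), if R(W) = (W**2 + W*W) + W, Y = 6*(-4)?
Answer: 421/225 ≈ 1.8711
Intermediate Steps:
Y = -24
u = 17 (u = -24 + 41 = 17)
R(W) = W + 2*W**2 (R(W) = (W**2 + W**2) + W = 2*W**2 + W = W + 2*W**2)
(404 + u)/(R(-12) - 51) = (404 + 17)/(-12*(1 + 2*(-12)) - 51) = 421/(-12*(1 - 24) - 51) = 421/(-12*(-23) - 51) = 421/(276 - 51) = 421/225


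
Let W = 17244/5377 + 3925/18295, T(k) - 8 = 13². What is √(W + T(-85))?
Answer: 4*√4364889724157146/19674443 ≈ 13.432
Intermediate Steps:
T(k) = 177 (T(k) = 8 + 13² = 8 + 169 = 177)
W = 67316741/19674443 (W = 17244*(1/5377) + 3925*(1/18295) = 17244/5377 + 785/3659 = 67316741/19674443 ≈ 3.4215)
√(W + T(-85)) = √(67316741/19674443 + 177) = √(3549693152/19674443) = 4*√4364889724157146/19674443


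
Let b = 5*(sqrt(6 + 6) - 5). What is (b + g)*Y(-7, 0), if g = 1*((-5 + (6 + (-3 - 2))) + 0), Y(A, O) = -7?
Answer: 203 - 70*sqrt(3) ≈ 81.756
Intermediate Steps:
g = -4 (g = 1*((-5 + (6 - 5)) + 0) = 1*((-5 + 1) + 0) = 1*(-4 + 0) = 1*(-4) = -4)
b = -25 + 10*sqrt(3) (b = 5*(sqrt(12) - 5) = 5*(2*sqrt(3) - 5) = 5*(-5 + 2*sqrt(3)) = -25 + 10*sqrt(3) ≈ -7.6795)
(b + g)*Y(-7, 0) = ((-25 + 10*sqrt(3)) - 4)*(-7) = (-29 + 10*sqrt(3))*(-7) = 203 - 70*sqrt(3)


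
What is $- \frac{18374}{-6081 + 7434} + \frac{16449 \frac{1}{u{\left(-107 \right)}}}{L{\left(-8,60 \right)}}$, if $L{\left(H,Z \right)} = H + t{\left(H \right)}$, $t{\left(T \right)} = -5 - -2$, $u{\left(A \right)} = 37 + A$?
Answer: $\frac{737047}{94710} \approx 7.7821$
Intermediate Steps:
$t{\left(T \right)} = -3$ ($t{\left(T \right)} = -5 + 2 = -3$)
$L{\left(H,Z \right)} = -3 + H$ ($L{\left(H,Z \right)} = H - 3 = -3 + H$)
$- \frac{18374}{-6081 + 7434} + \frac{16449 \frac{1}{u{\left(-107 \right)}}}{L{\left(-8,60 \right)}} = - \frac{18374}{-6081 + 7434} + \frac{16449 \frac{1}{37 - 107}}{-3 - 8} = - \frac{18374}{1353} + \frac{16449 \frac{1}{-70}}{-11} = \left(-18374\right) \frac{1}{1353} + 16449 \left(- \frac{1}{70}\right) \left(- \frac{1}{11}\right) = - \frac{18374}{1353} - - \frac{16449}{770} = - \frac{18374}{1353} + \frac{16449}{770} = \frac{737047}{94710}$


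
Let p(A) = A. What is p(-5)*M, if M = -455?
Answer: 2275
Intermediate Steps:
p(-5)*M = -5*(-455) = 2275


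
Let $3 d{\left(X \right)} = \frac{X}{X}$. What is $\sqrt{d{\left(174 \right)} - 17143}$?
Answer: $\frac{2 i \sqrt{38571}}{3} \approx 130.93 i$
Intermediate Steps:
$d{\left(X \right)} = \frac{1}{3}$ ($d{\left(X \right)} = \frac{X \frac{1}{X}}{3} = \frac{1}{3} \cdot 1 = \frac{1}{3}$)
$\sqrt{d{\left(174 \right)} - 17143} = \sqrt{\frac{1}{3} - 17143} = \sqrt{- \frac{51428}{3}} = \frac{2 i \sqrt{38571}}{3}$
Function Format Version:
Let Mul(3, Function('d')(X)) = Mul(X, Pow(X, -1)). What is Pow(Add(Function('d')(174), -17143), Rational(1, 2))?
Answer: Mul(Rational(2, 3), I, Pow(38571, Rational(1, 2))) ≈ Mul(130.93, I)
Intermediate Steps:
Function('d')(X) = Rational(1, 3) (Function('d')(X) = Mul(Rational(1, 3), Mul(X, Pow(X, -1))) = Mul(Rational(1, 3), 1) = Rational(1, 3))
Pow(Add(Function('d')(174), -17143), Rational(1, 2)) = Pow(Add(Rational(1, 3), -17143), Rational(1, 2)) = Pow(Rational(-51428, 3), Rational(1, 2)) = Mul(Rational(2, 3), I, Pow(38571, Rational(1, 2)))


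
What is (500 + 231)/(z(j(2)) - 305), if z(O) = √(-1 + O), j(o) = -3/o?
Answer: -89182/37211 - 731*I*√10/186055 ≈ -2.3967 - 0.012424*I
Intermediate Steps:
(500 + 231)/(z(j(2)) - 305) = (500 + 231)/(√(-1 - 3/2) - 305) = 731/(√(-1 - 3*½) - 305) = 731/(√(-1 - 3/2) - 305) = 731/(√(-5/2) - 305) = 731/(I*√10/2 - 305) = 731/(-305 + I*√10/2)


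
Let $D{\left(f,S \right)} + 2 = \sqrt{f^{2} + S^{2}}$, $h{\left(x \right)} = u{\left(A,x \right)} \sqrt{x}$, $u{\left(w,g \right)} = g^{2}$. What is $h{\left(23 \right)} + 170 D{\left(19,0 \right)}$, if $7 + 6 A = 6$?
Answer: $2890 + 529 \sqrt{23} \approx 5427.0$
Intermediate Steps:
$A = - \frac{1}{6}$ ($A = - \frac{7}{6} + \frac{1}{6} \cdot 6 = - \frac{7}{6} + 1 = - \frac{1}{6} \approx -0.16667$)
$h{\left(x \right)} = x^{\frac{5}{2}}$ ($h{\left(x \right)} = x^{2} \sqrt{x} = x^{\frac{5}{2}}$)
$D{\left(f,S \right)} = -2 + \sqrt{S^{2} + f^{2}}$ ($D{\left(f,S \right)} = -2 + \sqrt{f^{2} + S^{2}} = -2 + \sqrt{S^{2} + f^{2}}$)
$h{\left(23 \right)} + 170 D{\left(19,0 \right)} = 23^{\frac{5}{2}} + 170 \left(-2 + \sqrt{0^{2} + 19^{2}}\right) = 529 \sqrt{23} + 170 \left(-2 + \sqrt{0 + 361}\right) = 529 \sqrt{23} + 170 \left(-2 + \sqrt{361}\right) = 529 \sqrt{23} + 170 \left(-2 + 19\right) = 529 \sqrt{23} + 170 \cdot 17 = 529 \sqrt{23} + 2890 = 2890 + 529 \sqrt{23}$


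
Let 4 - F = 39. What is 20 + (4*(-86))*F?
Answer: 12060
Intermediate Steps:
F = -35 (F = 4 - 1*39 = 4 - 39 = -35)
20 + (4*(-86))*F = 20 + (4*(-86))*(-35) = 20 - 344*(-35) = 20 + 12040 = 12060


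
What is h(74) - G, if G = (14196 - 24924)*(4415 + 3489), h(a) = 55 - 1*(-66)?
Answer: 84794233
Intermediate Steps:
h(a) = 121 (h(a) = 55 + 66 = 121)
G = -84794112 (G = -10728*7904 = -84794112)
h(74) - G = 121 - 1*(-84794112) = 121 + 84794112 = 84794233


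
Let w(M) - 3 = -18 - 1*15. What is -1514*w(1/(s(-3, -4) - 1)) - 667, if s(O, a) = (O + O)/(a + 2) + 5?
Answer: 44753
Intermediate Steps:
s(O, a) = 5 + 2*O/(2 + a) (s(O, a) = (2*O)/(2 + a) + 5 = 2*O/(2 + a) + 5 = 5 + 2*O/(2 + a))
w(M) = -30 (w(M) = 3 + (-18 - 1*15) = 3 + (-18 - 15) = 3 - 33 = -30)
-1514*w(1/(s(-3, -4) - 1)) - 667 = -1514*(-30) - 667 = 45420 - 667 = 44753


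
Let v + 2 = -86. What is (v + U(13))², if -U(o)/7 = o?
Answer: 32041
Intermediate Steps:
v = -88 (v = -2 - 86 = -88)
U(o) = -7*o
(v + U(13))² = (-88 - 7*13)² = (-88 - 91)² = (-179)² = 32041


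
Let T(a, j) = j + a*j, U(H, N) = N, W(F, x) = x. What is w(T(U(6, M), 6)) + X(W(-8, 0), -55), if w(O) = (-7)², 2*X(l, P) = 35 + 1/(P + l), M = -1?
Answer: 3657/55 ≈ 66.491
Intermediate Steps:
X(l, P) = 35/2 + 1/(2*(P + l)) (X(l, P) = (35 + 1/(P + l))/2 = 35/2 + 1/(2*(P + l)))
w(O) = 49
w(T(U(6, M), 6)) + X(W(-8, 0), -55) = 49 + (1 + 35*(-55) + 35*0)/(2*(-55 + 0)) = 49 + (½)*(1 - 1925 + 0)/(-55) = 49 + (½)*(-1/55)*(-1924) = 49 + 962/55 = 3657/55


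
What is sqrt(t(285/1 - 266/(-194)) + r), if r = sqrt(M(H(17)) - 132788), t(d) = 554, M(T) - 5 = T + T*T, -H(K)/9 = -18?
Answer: sqrt(554 + I*sqrt(106377)) ≈ 24.463 + 6.6663*I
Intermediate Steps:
H(K) = 162 (H(K) = -9*(-18) = 162)
M(T) = 5 + T + T**2 (M(T) = 5 + (T + T*T) = 5 + (T + T**2) = 5 + T + T**2)
r = I*sqrt(106377) (r = sqrt((5 + 162 + 162**2) - 132788) = sqrt((5 + 162 + 26244) - 132788) = sqrt(26411 - 132788) = sqrt(-106377) = I*sqrt(106377) ≈ 326.15*I)
sqrt(t(285/1 - 266/(-194)) + r) = sqrt(554 + I*sqrt(106377))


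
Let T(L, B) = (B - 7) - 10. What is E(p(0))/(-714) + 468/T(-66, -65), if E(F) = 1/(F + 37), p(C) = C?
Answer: -6181853/1083138 ≈ -5.7074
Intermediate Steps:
T(L, B) = -17 + B (T(L, B) = (-7 + B) - 10 = -17 + B)
E(F) = 1/(37 + F)
E(p(0))/(-714) + 468/T(-66, -65) = 1/((37 + 0)*(-714)) + 468/(-17 - 65) = -1/714/37 + 468/(-82) = (1/37)*(-1/714) + 468*(-1/82) = -1/26418 - 234/41 = -6181853/1083138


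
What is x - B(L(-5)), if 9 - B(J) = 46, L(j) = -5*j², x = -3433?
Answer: -3396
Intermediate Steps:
B(J) = -37 (B(J) = 9 - 1*46 = 9 - 46 = -37)
x - B(L(-5)) = -3433 - 1*(-37) = -3433 + 37 = -3396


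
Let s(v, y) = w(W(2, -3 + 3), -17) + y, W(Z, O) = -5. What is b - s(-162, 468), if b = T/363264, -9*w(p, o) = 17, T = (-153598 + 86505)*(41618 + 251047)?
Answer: -59415282695/1089792 ≈ -54520.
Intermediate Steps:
T = -19635772845 (T = -67093*292665 = -19635772845)
w(p, o) = -17/9 (w(p, o) = -⅑*17 = -17/9)
b = -6545257615/121088 (b = -19635772845/363264 = -19635772845*1/363264 = -6545257615/121088 ≈ -54054.)
s(v, y) = -17/9 + y
b - s(-162, 468) = -6545257615/121088 - (-17/9 + 468) = -6545257615/121088 - 1*4195/9 = -6545257615/121088 - 4195/9 = -59415282695/1089792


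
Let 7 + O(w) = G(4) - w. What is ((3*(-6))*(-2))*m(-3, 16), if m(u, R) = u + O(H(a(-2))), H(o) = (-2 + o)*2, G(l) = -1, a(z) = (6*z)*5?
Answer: 4068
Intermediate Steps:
a(z) = 30*z
H(o) = -4 + 2*o
O(w) = -8 - w (O(w) = -7 + (-1 - w) = -8 - w)
m(u, R) = 116 + u (m(u, R) = u + (-8 - (-4 + 2*(30*(-2)))) = u + (-8 - (-4 + 2*(-60))) = u + (-8 - (-4 - 120)) = u + (-8 - 1*(-124)) = u + (-8 + 124) = u + 116 = 116 + u)
((3*(-6))*(-2))*m(-3, 16) = ((3*(-6))*(-2))*(116 - 3) = -18*(-2)*113 = 36*113 = 4068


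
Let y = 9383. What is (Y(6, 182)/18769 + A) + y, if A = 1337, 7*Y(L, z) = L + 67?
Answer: 1408425833/131383 ≈ 10720.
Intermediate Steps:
Y(L, z) = 67/7 + L/7 (Y(L, z) = (L + 67)/7 = (67 + L)/7 = 67/7 + L/7)
(Y(6, 182)/18769 + A) + y = ((67/7 + (⅐)*6)/18769 + 1337) + 9383 = ((67/7 + 6/7)*(1/18769) + 1337) + 9383 = ((73/7)*(1/18769) + 1337) + 9383 = (73/131383 + 1337) + 9383 = 175659144/131383 + 9383 = 1408425833/131383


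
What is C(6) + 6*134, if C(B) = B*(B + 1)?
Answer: 846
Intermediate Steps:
C(B) = B*(1 + B)
C(6) + 6*134 = 6*(1 + 6) + 6*134 = 6*7 + 804 = 42 + 804 = 846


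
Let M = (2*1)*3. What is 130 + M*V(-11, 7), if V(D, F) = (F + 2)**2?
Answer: 616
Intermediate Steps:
M = 6 (M = 2*3 = 6)
V(D, F) = (2 + F)**2
130 + M*V(-11, 7) = 130 + 6*(2 + 7)**2 = 130 + 6*9**2 = 130 + 6*81 = 130 + 486 = 616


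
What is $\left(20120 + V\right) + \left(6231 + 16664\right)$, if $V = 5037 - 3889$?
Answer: $44163$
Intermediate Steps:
$V = 1148$
$\left(20120 + V\right) + \left(6231 + 16664\right) = \left(20120 + 1148\right) + \left(6231 + 16664\right) = 21268 + 22895 = 44163$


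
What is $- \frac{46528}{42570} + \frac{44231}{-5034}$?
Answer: $- \frac{352855937}{35716230} \approx -9.8794$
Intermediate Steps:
$- \frac{46528}{42570} + \frac{44231}{-5034} = \left(-46528\right) \frac{1}{42570} + 44231 \left(- \frac{1}{5034}\right) = - \frac{23264}{21285} - \frac{44231}{5034} = - \frac{352855937}{35716230}$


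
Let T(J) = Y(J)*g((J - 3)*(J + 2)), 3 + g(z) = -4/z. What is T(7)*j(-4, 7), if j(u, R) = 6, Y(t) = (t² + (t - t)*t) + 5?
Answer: -1008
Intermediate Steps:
g(z) = -3 - 4/z
Y(t) = 5 + t² (Y(t) = (t² + 0*t) + 5 = (t² + 0) + 5 = t² + 5 = 5 + t²)
T(J) = (-3 - 4/((-3 + J)*(2 + J)))*(5 + J²) (T(J) = (5 + J²)*(-3 - 4*1/((J - 3)*(J + 2))) = (5 + J²)*(-3 - 4*1/((-3 + J)*(2 + J))) = (5 + J²)*(-3 - 4/((-3 + J)*(2 + J))) = (-3 - 4/((-3 + J)*(2 + J)))*(5 + J²))
T(7)*j(-4, 7) = -(5 + 7²)*(14 - 3*7² + 3*7)/(6 + 7 - 1*7²)*6 = -(5 + 49)*(14 - 3*49 + 21)/(6 + 7 - 1*49)*6 = -1*54*(14 - 147 + 21)/(6 + 7 - 49)*6 = -1*54*(-112)/(-36)*6 = -1*(-1/36)*54*(-112)*6 = -168*6 = -1008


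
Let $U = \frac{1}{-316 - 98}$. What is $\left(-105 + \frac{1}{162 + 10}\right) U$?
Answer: $\frac{18059}{71208} \approx 0.25361$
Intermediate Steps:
$U = - \frac{1}{414}$ ($U = \frac{1}{-414} = - \frac{1}{414} \approx -0.0024155$)
$\left(-105 + \frac{1}{162 + 10}\right) U = \left(-105 + \frac{1}{162 + 10}\right) \left(- \frac{1}{414}\right) = \left(-105 + \frac{1}{172}\right) \left(- \frac{1}{414}\right) = \left(- \frac{18059}{172}\right) \left(- \frac{1}{414}\right) = \frac{18059}{71208}$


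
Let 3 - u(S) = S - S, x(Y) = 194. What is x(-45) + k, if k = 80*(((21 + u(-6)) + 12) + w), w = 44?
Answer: 6594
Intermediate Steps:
u(S) = 3 (u(S) = 3 - (S - S) = 3 - 1*0 = 3 + 0 = 3)
k = 6400 (k = 80*(((21 + 3) + 12) + 44) = 80*((24 + 12) + 44) = 80*(36 + 44) = 80*80 = 6400)
x(-45) + k = 194 + 6400 = 6594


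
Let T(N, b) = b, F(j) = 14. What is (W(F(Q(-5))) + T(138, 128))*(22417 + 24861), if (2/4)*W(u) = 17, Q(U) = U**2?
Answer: 7659036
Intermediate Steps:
W(u) = 34 (W(u) = 2*17 = 34)
(W(F(Q(-5))) + T(138, 128))*(22417 + 24861) = (34 + 128)*(22417 + 24861) = 162*47278 = 7659036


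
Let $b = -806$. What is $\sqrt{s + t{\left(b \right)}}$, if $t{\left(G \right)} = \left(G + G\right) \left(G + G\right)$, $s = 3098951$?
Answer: $3 \sqrt{633055} \approx 2386.9$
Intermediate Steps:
$t{\left(G \right)} = 4 G^{2}$ ($t{\left(G \right)} = 2 G 2 G = 4 G^{2}$)
$\sqrt{s + t{\left(b \right)}} = \sqrt{3098951 + 4 \left(-806\right)^{2}} = \sqrt{3098951 + 4 \cdot 649636} = \sqrt{3098951 + 2598544} = \sqrt{5697495} = 3 \sqrt{633055}$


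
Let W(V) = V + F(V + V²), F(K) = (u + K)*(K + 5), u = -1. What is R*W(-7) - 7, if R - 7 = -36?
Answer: -55687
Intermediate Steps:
R = -29 (R = 7 - 36 = -29)
F(K) = (-1 + K)*(5 + K) (F(K) = (-1 + K)*(K + 5) = (-1 + K)*(5 + K))
W(V) = -5 + (V + V²)² + 4*V² + 5*V (W(V) = V + (-5 + (V + V²)² + 4*(V + V²)) = V + (-5 + (V + V²)² + (4*V + 4*V²)) = V + (-5 + (V + V²)² + 4*V + 4*V²) = -5 + (V + V²)² + 4*V² + 5*V)
R*W(-7) - 7 = -29*(-5 - 7 + (-7)²*(1 - 7)² + 4*(-7)*(1 - 7)) - 7 = -29*(-5 - 7 + 49*(-6)² + 4*(-7)*(-6)) - 7 = -29*(-5 - 7 + 49*36 + 168) - 7 = -29*(-5 - 7 + 1764 + 168) - 7 = -29*1920 - 7 = -55680 - 7 = -55687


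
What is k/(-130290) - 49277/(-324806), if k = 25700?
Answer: -192721387/4231897374 ≈ -0.045540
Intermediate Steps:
k/(-130290) - 49277/(-324806) = 25700/(-130290) - 49277/(-324806) = 25700*(-1/130290) - 49277*(-1/324806) = -2570/13029 + 49277/324806 = -192721387/4231897374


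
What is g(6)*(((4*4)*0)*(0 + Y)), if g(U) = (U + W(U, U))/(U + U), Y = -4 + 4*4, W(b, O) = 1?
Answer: 0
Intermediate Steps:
Y = 12 (Y = -4 + 16 = 12)
g(U) = (1 + U)/(2*U) (g(U) = (U + 1)/(U + U) = (1 + U)/((2*U)) = (1 + U)*(1/(2*U)) = (1 + U)/(2*U))
g(6)*(((4*4)*0)*(0 + Y)) = ((½)*(1 + 6)/6)*(((4*4)*0)*(0 + 12)) = ((½)*(⅙)*7)*((16*0)*12) = 7*(0*12)/12 = (7/12)*0 = 0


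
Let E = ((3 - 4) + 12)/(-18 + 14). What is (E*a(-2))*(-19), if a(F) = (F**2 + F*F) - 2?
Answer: 627/2 ≈ 313.50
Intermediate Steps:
a(F) = -2 + 2*F**2 (a(F) = (F**2 + F**2) - 2 = 2*F**2 - 2 = -2 + 2*F**2)
E = -11/4 (E = (-1 + 12)/(-4) = 11*(-1/4) = -11/4 ≈ -2.7500)
(E*a(-2))*(-19) = -11*(-2 + 2*(-2)**2)/4*(-19) = -11*(-2 + 2*4)/4*(-19) = -11*(-2 + 8)/4*(-19) = -11/4*6*(-19) = -33/2*(-19) = 627/2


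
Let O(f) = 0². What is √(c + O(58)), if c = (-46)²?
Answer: 46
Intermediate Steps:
c = 2116
O(f) = 0
√(c + O(58)) = √(2116 + 0) = √2116 = 46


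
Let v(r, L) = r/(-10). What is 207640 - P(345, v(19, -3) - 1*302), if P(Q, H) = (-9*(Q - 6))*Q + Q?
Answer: 1259890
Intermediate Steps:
v(r, L) = -r/10 (v(r, L) = r*(-⅒) = -r/10)
P(Q, H) = Q + Q*(54 - 9*Q) (P(Q, H) = (-9*(-6 + Q))*Q + Q = (54 - 9*Q)*Q + Q = Q*(54 - 9*Q) + Q = Q + Q*(54 - 9*Q))
207640 - P(345, v(19, -3) - 1*302) = 207640 - 345*(55 - 9*345) = 207640 - 345*(55 - 3105) = 207640 - 345*(-3050) = 207640 - 1*(-1052250) = 207640 + 1052250 = 1259890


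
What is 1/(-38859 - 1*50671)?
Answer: -1/89530 ≈ -1.1169e-5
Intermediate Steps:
1/(-38859 - 1*50671) = 1/(-38859 - 50671) = 1/(-89530) = -1/89530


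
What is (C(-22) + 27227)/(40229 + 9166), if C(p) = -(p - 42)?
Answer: 9097/16465 ≈ 0.55251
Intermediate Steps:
C(p) = 42 - p (C(p) = -(-42 + p) = 42 - p)
(C(-22) + 27227)/(40229 + 9166) = ((42 - 1*(-22)) + 27227)/(40229 + 9166) = ((42 + 22) + 27227)/49395 = (64 + 27227)*(1/49395) = 27291*(1/49395) = 9097/16465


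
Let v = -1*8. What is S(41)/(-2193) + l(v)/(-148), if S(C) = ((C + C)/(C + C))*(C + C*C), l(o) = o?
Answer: -19776/27047 ≈ -0.73117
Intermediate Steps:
v = -8
S(C) = C + C² (S(C) = ((2*C)/((2*C)))*(C + C²) = ((2*C)*(1/(2*C)))*(C + C²) = 1*(C + C²) = C + C²)
S(41)/(-2193) + l(v)/(-148) = (41*(1 + 41))/(-2193) - 8/(-148) = (41*42)*(-1/2193) - 8*(-1/148) = 1722*(-1/2193) + 2/37 = -574/731 + 2/37 = -19776/27047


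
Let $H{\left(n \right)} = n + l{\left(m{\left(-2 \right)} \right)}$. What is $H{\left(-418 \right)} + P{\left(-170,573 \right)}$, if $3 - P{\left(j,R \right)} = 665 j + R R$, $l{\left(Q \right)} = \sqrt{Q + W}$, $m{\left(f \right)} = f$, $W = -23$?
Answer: $-215694 + 5 i \approx -2.1569 \cdot 10^{5} + 5.0 i$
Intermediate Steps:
$l{\left(Q \right)} = \sqrt{-23 + Q}$ ($l{\left(Q \right)} = \sqrt{Q - 23} = \sqrt{-23 + Q}$)
$H{\left(n \right)} = n + 5 i$ ($H{\left(n \right)} = n + \sqrt{-23 - 2} = n + \sqrt{-25} = n + 5 i$)
$P{\left(j,R \right)} = 3 - R^{2} - 665 j$ ($P{\left(j,R \right)} = 3 - \left(665 j + R R\right) = 3 - \left(665 j + R^{2}\right) = 3 - \left(R^{2} + 665 j\right) = 3 - R^{2} - 665 j$)
$H{\left(-418 \right)} + P{\left(-170,573 \right)} = \left(-418 + 5 i\right) - 215276 = -215694 + 5 i$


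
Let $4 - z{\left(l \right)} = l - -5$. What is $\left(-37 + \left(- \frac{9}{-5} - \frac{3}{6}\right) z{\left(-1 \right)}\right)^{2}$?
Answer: $1369$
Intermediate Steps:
$z{\left(l \right)} = -1 - l$ ($z{\left(l \right)} = 4 - \left(l - -5\right) = 4 - \left(l + 5\right) = 4 - \left(5 + l\right) = -1 - l$)
$\left(-37 + \left(- \frac{9}{-5} - \frac{3}{6}\right) z{\left(-1 \right)}\right)^{2} = \left(-37 + \left(- \frac{9}{-5} - \frac{3}{6}\right) \left(-1 - -1\right)\right)^{2} = \left(-37 + \left(\left(-9\right) \left(- \frac{1}{5}\right) - \frac{1}{2}\right) \left(-1 + 1\right)\right)^{2} = \left(-37 + \left(\frac{9}{5} - \frac{1}{2}\right) 0\right)^{2} = \left(-37 + \frac{13}{10} \cdot 0\right)^{2} = \left(-37 + 0\right)^{2} = \left(-37\right)^{2} = 1369$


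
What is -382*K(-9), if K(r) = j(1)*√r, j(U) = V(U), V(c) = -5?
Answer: 5730*I ≈ 5730.0*I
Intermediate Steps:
j(U) = -5
K(r) = -5*√r
-382*K(-9) = -(-1910)*√(-9) = -(-1910)*3*I = -(-5730)*I = 5730*I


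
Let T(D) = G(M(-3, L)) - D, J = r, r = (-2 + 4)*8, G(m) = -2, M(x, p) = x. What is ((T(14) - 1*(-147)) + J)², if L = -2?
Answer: 21609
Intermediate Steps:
r = 16 (r = 2*8 = 16)
J = 16
T(D) = -2 - D
((T(14) - 1*(-147)) + J)² = (((-2 - 1*14) - 1*(-147)) + 16)² = (((-2 - 14) + 147) + 16)² = ((-16 + 147) + 16)² = (131 + 16)² = 147² = 21609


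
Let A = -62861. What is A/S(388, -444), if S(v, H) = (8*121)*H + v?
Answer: 62861/429404 ≈ 0.14639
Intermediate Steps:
S(v, H) = v + 968*H (S(v, H) = 968*H + v = v + 968*H)
A/S(388, -444) = -62861/(388 + 968*(-444)) = -62861/(388 - 429792) = -62861/(-429404) = -62861*(-1/429404) = 62861/429404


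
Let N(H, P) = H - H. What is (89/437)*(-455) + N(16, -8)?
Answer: -40495/437 ≈ -92.666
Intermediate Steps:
N(H, P) = 0
(89/437)*(-455) + N(16, -8) = (89/437)*(-455) + 0 = -40495/437 + 0 = -40495/437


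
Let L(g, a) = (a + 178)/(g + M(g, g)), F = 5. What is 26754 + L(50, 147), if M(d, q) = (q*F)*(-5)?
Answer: 1284179/48 ≈ 26754.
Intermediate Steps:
M(d, q) = -25*q (M(d, q) = (q*5)*(-5) = (5*q)*(-5) = -25*q)
L(g, a) = -(178 + a)/(24*g) (L(g, a) = (a + 178)/(g - 25*g) = (178 + a)/((-24*g)) = (178 + a)*(-1/(24*g)) = -(178 + a)/(24*g))
26754 + L(50, 147) = 26754 + (1/24)*(-178 - 1*147)/50 = 26754 + (1/24)*(1/50)*(-178 - 147) = 26754 + (1/24)*(1/50)*(-325) = 26754 - 13/48 = 1284179/48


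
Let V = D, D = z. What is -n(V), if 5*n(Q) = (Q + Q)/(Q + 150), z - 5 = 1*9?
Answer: -7/205 ≈ -0.034146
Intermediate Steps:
z = 14 (z = 5 + 1*9 = 5 + 9 = 14)
D = 14
V = 14
n(Q) = 2*Q/(5*(150 + Q)) (n(Q) = ((Q + Q)/(Q + 150))/5 = ((2*Q)/(150 + Q))/5 = (2*Q/(150 + Q))/5 = 2*Q/(5*(150 + Q)))
-n(V) = -2*14/(5*(150 + 14)) = -2*14/(5*164) = -1*7/205 = -7/205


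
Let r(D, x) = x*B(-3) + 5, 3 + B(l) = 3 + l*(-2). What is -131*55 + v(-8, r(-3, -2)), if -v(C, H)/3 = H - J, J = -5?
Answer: -7199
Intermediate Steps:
B(l) = -2*l (B(l) = -3 + (3 + l*(-2)) = -3 + (3 - 2*l) = -2*l)
r(D, x) = 5 + 6*x (r(D, x) = x*(-2*(-3)) + 5 = x*6 + 5 = 6*x + 5 = 5 + 6*x)
v(C, H) = -15 - 3*H (v(C, H) = -3*(H - 1*(-5)) = -3*(H + 5) = -3*(5 + H) = -15 - 3*H)
-131*55 + v(-8, r(-3, -2)) = -131*55 + (-15 - 3*(5 + 6*(-2))) = -7205 + (-15 - 3*(5 - 12)) = -7205 + (-15 - 3*(-7)) = -7205 + (-15 + 21) = -7205 + 6 = -7199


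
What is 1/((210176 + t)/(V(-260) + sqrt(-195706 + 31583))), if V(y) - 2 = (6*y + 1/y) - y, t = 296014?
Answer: -337481/131609400 + I*sqrt(164123)/506190 ≈ -0.0025643 + 0.00080033*I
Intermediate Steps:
V(y) = 2 + 1/y + 5*y (V(y) = 2 + ((6*y + 1/y) - y) = 2 + ((1/y + 6*y) - y) = 2 + (1/y + 5*y) = 2 + 1/y + 5*y)
1/((210176 + t)/(V(-260) + sqrt(-195706 + 31583))) = 1/((210176 + 296014)/((2 + 1/(-260) + 5*(-260)) + sqrt(-195706 + 31583))) = 1/(506190/((2 - 1/260 - 1300) + sqrt(-164123))) = 1/(506190/(-337481/260 + I*sqrt(164123))) = -337481/131609400 + I*sqrt(164123)/506190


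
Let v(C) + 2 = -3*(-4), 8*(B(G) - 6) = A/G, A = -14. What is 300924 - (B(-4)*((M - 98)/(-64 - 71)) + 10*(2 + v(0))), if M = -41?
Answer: 649722323/2160 ≈ 3.0080e+5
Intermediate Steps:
B(G) = 6 - 7/(4*G) (B(G) = 6 + (-14/G)/8 = 6 - 7/(4*G))
v(C) = 10 (v(C) = -2 - 3*(-4) = -2 + 12 = 10)
300924 - (B(-4)*((M - 98)/(-64 - 71)) + 10*(2 + v(0))) = 300924 - ((6 - 7/4/(-4))*((-41 - 98)/(-64 - 71)) + 10*(2 + 10)) = 300924 - ((6 - 7/4*(-1/4))*(-139/(-135)) + 10*12) = 300924 - ((6 + 7/16)*(-139*(-1/135)) + 120) = 300924 - ((103/16)*(139/135) + 120) = 300924 - (14317/2160 + 120) = 300924 - 1*273517/2160 = 300924 - 273517/2160 = 649722323/2160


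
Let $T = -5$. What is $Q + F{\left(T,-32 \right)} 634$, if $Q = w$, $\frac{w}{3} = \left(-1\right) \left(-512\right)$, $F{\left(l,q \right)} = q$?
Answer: $-18752$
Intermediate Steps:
$w = 1536$ ($w = 3 \left(\left(-1\right) \left(-512\right)\right) = 3 \cdot 512 = 1536$)
$Q = 1536$
$Q + F{\left(T,-32 \right)} 634 = 1536 - 20288 = -18752$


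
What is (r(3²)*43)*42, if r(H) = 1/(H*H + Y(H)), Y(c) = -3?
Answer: 301/13 ≈ 23.154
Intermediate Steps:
r(H) = 1/(-3 + H²) (r(H) = 1/(H*H - 3) = 1/(H² - 3) = 1/(-3 + H²))
(r(3²)*43)*42 = (43/(-3 + (3²)²))*42 = (43/(-3 + 9²))*42 = (43/(-3 + 81))*42 = (43/78)*42 = 301/13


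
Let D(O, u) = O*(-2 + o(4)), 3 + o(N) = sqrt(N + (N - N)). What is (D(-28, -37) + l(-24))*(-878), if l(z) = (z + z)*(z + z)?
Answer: -2096664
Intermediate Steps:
o(N) = -3 + sqrt(N) (o(N) = -3 + sqrt(N + (N - N)) = -3 + sqrt(N + 0) = -3 + sqrt(N))
l(z) = 4*z**2 (l(z) = (2*z)*(2*z) = 4*z**2)
D(O, u) = -3*O (D(O, u) = O*(-2 + (-3 + sqrt(4))) = O*(-2 + (-3 + 2)) = O*(-2 - 1) = O*(-3) = -3*O)
(D(-28, -37) + l(-24))*(-878) = (-3*(-28) + 4*(-24)**2)*(-878) = (84 + 4*576)*(-878) = (84 + 2304)*(-878) = 2388*(-878) = -2096664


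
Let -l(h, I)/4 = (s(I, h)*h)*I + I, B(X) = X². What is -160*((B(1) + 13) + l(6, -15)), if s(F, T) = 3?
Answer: -184640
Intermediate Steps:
l(h, I) = -4*I - 12*I*h (l(h, I) = -4*((3*h)*I + I) = -4*(3*I*h + I) = -4*(I + 3*I*h) = -4*I - 12*I*h)
-160*((B(1) + 13) + l(6, -15)) = -160*((1² + 13) - 4*(-15)*(1 + 3*6)) = -160*((1 + 13) - 4*(-15)*(1 + 18)) = -160*(14 - 4*(-15)*19) = -160*(14 + 1140) = -160*1154 = -184640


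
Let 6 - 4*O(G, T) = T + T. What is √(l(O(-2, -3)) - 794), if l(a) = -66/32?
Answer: I*√12737/4 ≈ 28.215*I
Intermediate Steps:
O(G, T) = 3/2 - T/2 (O(G, T) = 3/2 - (T + T)/4 = 3/2 - T/2)
l(a) = -33/16 (l(a) = -66*1/32 = -33/16)
√(l(O(-2, -3)) - 794) = √(-33/16 - 794) = √(-12737/16) = I*√12737/4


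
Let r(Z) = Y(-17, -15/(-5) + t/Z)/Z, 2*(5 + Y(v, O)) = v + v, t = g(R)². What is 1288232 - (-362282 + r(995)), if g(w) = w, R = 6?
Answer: 1642261452/995 ≈ 1.6505e+6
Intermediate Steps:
t = 36 (t = 6² = 36)
Y(v, O) = -5 + v (Y(v, O) = -5 + (v + v)/2 = -5 + (2*v)/2 = -5 + v)
r(Z) = -22/Z (r(Z) = (-5 - 17)/Z = -22/Z)
1288232 - (-362282 + r(995)) = 1288232 - (-362282 - 22/995) = 1288232 - 1*(-360470612/995) = 1288232 + 360470612/995 = 1642261452/995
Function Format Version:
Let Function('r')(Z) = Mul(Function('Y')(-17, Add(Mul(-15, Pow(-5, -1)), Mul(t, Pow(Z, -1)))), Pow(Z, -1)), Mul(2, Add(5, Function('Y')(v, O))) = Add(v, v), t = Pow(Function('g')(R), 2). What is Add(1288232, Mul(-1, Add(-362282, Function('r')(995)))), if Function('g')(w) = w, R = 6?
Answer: Rational(1642261452, 995) ≈ 1.6505e+6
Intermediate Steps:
t = 36 (t = Pow(6, 2) = 36)
Function('Y')(v, O) = Add(-5, v) (Function('Y')(v, O) = Add(-5, Mul(Rational(1, 2), Add(v, v))) = Add(-5, Mul(Rational(1, 2), Mul(2, v))) = Add(-5, v))
Function('r')(Z) = Mul(-22, Pow(Z, -1)) (Function('r')(Z) = Mul(Add(-5, -17), Pow(Z, -1)) = Mul(-22, Pow(Z, -1)))
Add(1288232, Mul(-1, Add(-362282, Function('r')(995)))) = Add(1288232, Mul(-1, Add(-362282, Mul(-22, Pow(995, -1))))) = Add(1288232, Mul(-1, Add(-362282, Mul(-22, Rational(1, 995))))) = Add(1288232, Mul(-1, Add(-362282, Rational(-22, 995)))) = Add(1288232, Mul(-1, Rational(-360470612, 995))) = Add(1288232, Rational(360470612, 995)) = Rational(1642261452, 995)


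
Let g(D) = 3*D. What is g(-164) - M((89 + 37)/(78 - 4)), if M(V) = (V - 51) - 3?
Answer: -16269/37 ≈ -439.70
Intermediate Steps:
M(V) = -54 + V (M(V) = (-51 + V) - 3 = -54 + V)
g(-164) - M((89 + 37)/(78 - 4)) = 3*(-164) - (-54 + (89 + 37)/(78 - 4)) = -492 - (-54 + 126/74) = -492 - (-54 + 126*(1/74)) = -492 - (-54 + 63/37) = -492 - 1*(-1935/37) = -492 + 1935/37 = -16269/37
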